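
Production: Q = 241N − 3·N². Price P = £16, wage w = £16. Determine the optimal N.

The marginal product of N is MP_N = 241 − 6N.
A price-taking firm hires until the value of the marginal product equals the wage: P·MP_N = w, so 16·(241 − 6N) = 16.
Then 241 − 6N = 1, giving N = 40.

N* = 40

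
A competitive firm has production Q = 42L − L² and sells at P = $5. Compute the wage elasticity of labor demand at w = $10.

From P·MP_L = w with MP_L = 42 − 2L, labor demand is L(w) = (42 − w/5)/2.
dL/dw = −1/(10) = -0.1.
At w = 10, L = 20, so ε = (dL/dw)·(w/L) = (-0.1)·(10/20) = -0.05.

ε = -0.05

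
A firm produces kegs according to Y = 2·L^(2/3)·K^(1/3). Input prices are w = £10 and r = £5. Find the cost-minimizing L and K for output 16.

Cost minimization requires the marginal rate of technical substitution to equal the input-price ratio: MP_L/MP_K = w/r.
Here MP_L/MP_K = (2/3)·(K/L)/(1/3) = 2·(K/L). Setting this equal to 10/5 = 2 gives K = L.
Substituting into Y = 16: 2·L^(2/3)·(L)^(1/3) = 16.
Solving, L = 8 and K = 8.

L* = 8, K* = 8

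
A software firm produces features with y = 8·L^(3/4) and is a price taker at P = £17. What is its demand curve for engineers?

MP_L = (3/4)·8·L^(-1/4) = 6·L^(-1/4).
Setting P·MP_L = w: 102·L^(-1/4) = w.
Solving for L: L^(-1/4) = w/102, so L = (102/w)^(4).

L(w) = (102/w)^(4)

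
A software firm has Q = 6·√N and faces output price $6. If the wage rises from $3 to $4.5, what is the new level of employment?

N* = 16

From P·MP_N = w with MP_N = 3·N^(-1/2), the labor demand is N(w) = (18/w)^(2).
At w = 3: N = 36. At w = 4.5: N = 16.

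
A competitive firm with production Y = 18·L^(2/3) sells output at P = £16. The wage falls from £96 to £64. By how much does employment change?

From P·MP_L = w with MP_L = 12·L^(-1/3), the labor demand is L(w) = (192/w)^(3).
At w = 96: L = 8. At w = 64: L = 27.
ΔL = 27 − 8 = 19.

ΔL = 19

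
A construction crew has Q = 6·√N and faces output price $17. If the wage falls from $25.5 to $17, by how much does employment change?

From P·MP_N = w with MP_N = 3·N^(-1/2), the labor demand is N(w) = (51/w)^(2).
At w = 25.5: N = 4. At w = 17: N = 9.
ΔN = 9 − 4 = 5.

ΔN = 5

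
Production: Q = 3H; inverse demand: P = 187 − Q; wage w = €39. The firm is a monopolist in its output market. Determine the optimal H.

H* = 29

Marginal revenue from the inverse demand is MR = 187 − 2Q.
The marginal product is MP_H = 3.
A monopolist hires until marginal revenue product equals the wage: MR·MP_H = w.
(187 − 6H)·3 = 39, so H = 29.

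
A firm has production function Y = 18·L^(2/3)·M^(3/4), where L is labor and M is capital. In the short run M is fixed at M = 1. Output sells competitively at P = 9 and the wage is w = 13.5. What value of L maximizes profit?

L* = 512

With M = 1, MP_L = (2/3)·18·L^(-1/3)·1^(3/4) = 12·L^(-1/3).
Profit maximization for a price taker requires P·MP_L = w: 9·12·L^(-1/3) = 13.5.
So L^(-1/3) = 0.125, which gives L = 512.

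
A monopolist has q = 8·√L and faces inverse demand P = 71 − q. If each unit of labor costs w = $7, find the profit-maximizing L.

Marginal revenue from the inverse demand is MR = 71 − 2q.
The marginal product is MP_L = 4·L^(-1/2).
A monopolist hires until marginal revenue product equals the wage: MR·MP_L = w.
At L, q = 8·√L. Substituting and solving: (71 − 16·√L)·4·L^(-1/2) = 7 gives L = 16.

L* = 16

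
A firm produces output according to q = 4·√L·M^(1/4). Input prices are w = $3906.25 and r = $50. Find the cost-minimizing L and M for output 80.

L* = 16, M* = 625

Cost minimization requires the marginal rate of technical substitution to equal the input-price ratio: MP_L/MP_M = w/r.
Here MP_L/MP_M = (1/2)·(M/L)/(1/4) = 2·(M/L). Setting this equal to 3906.25/50 = 78.125 gives M = 39.0625L.
Substituting into q = 80: 4·L^(1/2)·(39.0625L)^(1/4) = 80.
Solving, L = 16 and M = 625.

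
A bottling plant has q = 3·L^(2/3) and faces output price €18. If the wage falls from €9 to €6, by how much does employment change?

ΔL = 152

From P·MP_L = w with MP_L = 2·L^(-1/3), the labor demand is L(w) = (36/w)^(3).
At w = 9: L = 64. At w = 6: L = 216.
ΔL = 216 − 64 = 152.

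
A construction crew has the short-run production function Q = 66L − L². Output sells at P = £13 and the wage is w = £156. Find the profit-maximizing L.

The marginal product of L is MP_L = 66 − 2L.
A price-taking firm hires until the value of the marginal product equals the wage: P·MP_L = w, so 13·(66 − 2L) = 156.
Then 66 − 2L = 12, giving L = 27.

L* = 27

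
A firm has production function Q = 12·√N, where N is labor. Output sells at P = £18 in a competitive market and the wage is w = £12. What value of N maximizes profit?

N* = 81

MP_N = (1/2)·12·N^(-1/2) = 6·N^(-1/2).
Profit maximization for a price taker requires P·MP_N = w: 18·6·N^(-1/2) = 12.
So N^(-1/2) = 1/9, which gives N = 81.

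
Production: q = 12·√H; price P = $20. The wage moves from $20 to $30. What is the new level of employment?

From P·MP_H = w with MP_H = 6·H^(-1/2), the labor demand is H(w) = (120/w)^(2).
At w = 20: H = 36. At w = 30: H = 16.

H* = 16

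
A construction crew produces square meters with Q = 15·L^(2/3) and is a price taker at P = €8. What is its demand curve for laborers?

MP_L = (2/3)·15·L^(-1/3) = 10·L^(-1/3).
Setting P·MP_L = w: 80·L^(-1/3) = w.
Solving for L: L^(-1/3) = w/80, so L = (80/w)^(3).

L(w) = 512000/w³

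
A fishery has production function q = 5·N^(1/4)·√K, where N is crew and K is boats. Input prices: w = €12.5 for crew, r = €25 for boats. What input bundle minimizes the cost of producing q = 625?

N* = 625, K* = 625

Cost minimization requires the marginal rate of technical substitution to equal the input-price ratio: MP_N/MP_K = w/r.
Here MP_N/MP_K = (1/4)·(K/N)/(1/2) = 0.5·(K/N). Setting this equal to 12.5/25 = 0.5 gives K = N.
Substituting into q = 625: 5·N^(1/4)·(N)^(1/2) = 625.
Solving, N = 625 and K = 625.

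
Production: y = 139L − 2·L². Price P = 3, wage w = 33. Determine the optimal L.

L* = 32

The marginal product of L is MP_L = 139 − 4L.
A price-taking firm hires until the value of the marginal product equals the wage: P·MP_L = w, so 3·(139 − 4L) = 33.
Then 139 − 4L = 11, giving L = 32.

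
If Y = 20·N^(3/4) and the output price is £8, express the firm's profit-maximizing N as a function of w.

N(w) = (120/w)^(4)

MP_N = (3/4)·20·N^(-1/4) = 15·N^(-1/4).
Setting P·MP_N = w: 120·N^(-1/4) = w.
Solving for N: N^(-1/4) = w/120, so N = (120/w)^(4).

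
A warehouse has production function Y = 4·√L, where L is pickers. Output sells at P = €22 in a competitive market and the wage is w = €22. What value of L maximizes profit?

MP_L = (1/2)·4·L^(-1/2) = 2·L^(-1/2).
Profit maximization for a price taker requires P·MP_L = w: 22·2·L^(-1/2) = 22.
So L^(-1/2) = 0.5, which gives L = 4.

L* = 4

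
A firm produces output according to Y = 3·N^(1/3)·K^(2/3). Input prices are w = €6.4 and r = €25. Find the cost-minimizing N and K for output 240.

Cost minimization requires the marginal rate of technical substitution to equal the input-price ratio: MP_N/MP_K = w/r.
Here MP_N/MP_K = (1/3)·(K/N)/(2/3) = 0.5·(K/N). Setting this equal to 6.4/25 = 0.256 gives K = 0.512N.
Substituting into Y = 240: 3·N^(1/3)·(0.512N)^(2/3) = 240.
Solving, N = 125 and K = 64.

N* = 125, K* = 64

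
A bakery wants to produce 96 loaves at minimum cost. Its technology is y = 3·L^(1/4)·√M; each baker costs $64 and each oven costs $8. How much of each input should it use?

Cost minimization requires the marginal rate of technical substitution to equal the input-price ratio: MP_L/MP_M = w/r.
Here MP_L/MP_M = (1/4)·(M/L)/(1/2) = 0.5·(M/L). Setting this equal to 64/8 = 8 gives M = 16L.
Substituting into y = 96: 3·L^(1/4)·(16L)^(1/2) = 96.
Solving, L = 16 and M = 256.

L* = 16, M* = 256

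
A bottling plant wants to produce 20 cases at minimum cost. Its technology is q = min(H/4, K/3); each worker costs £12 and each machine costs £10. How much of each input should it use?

With a fixed-proportions technology, the cost-minimizing bundle uses no slack in either input: H/4 = K/3 = q.
So H = 4·20 = 80 and K = 3·20 = 60.

H* = 80, K* = 60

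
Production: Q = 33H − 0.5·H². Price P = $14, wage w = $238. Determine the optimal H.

H* = 16

The marginal product of H is MP_H = 33 − H.
A price-taking firm hires until the value of the marginal product equals the wage: P·MP_H = w, so 14·(33 − H) = 238.
Then 33 − H = 17, giving H = 16.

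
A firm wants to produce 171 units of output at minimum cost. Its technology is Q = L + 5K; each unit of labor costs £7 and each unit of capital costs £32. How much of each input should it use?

The inputs are perfect substitutes, so the firm uses whichever has the lower cost per unit of output.
Cost per unit of output via L is 7; via K it is 6.4. K is cheaper.
Producing Q = 171 with K alone: L = 0, K = 34.2.

L* = 0, K* = 34.2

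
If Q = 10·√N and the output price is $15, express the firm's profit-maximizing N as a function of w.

N(w) = 5625/w²

MP_N = (1/2)·10·N^(-1/2) = 5·N^(-1/2).
Setting P·MP_N = w: 75·N^(-1/2) = w.
Solving for N: N^(-1/2) = w/75, so N = (75/w)^(2).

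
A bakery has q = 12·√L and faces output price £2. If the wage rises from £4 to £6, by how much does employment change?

ΔL = -5

From P·MP_L = w with MP_L = 6·L^(-1/2), the labor demand is L(w) = (12/w)^(2).
At w = 4: L = 9. At w = 6: L = 4.
ΔL = 4 − 9 = -5.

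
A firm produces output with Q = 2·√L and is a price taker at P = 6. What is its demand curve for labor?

L(w) = 36/w²

MP_L = (1/2)·2·L^(-1/2) = L^(-1/2).
Setting P·MP_L = w: 6·L^(-1/2) = w.
Solving for L: L^(-1/2) = w/6, so L = (6/w)^(2).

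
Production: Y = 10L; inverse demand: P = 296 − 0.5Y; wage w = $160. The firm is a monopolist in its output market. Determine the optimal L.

L* = 28

Marginal revenue from the inverse demand is MR = 296 − Y.
The marginal product is MP_L = 10.
A monopolist hires until marginal revenue product equals the wage: MR·MP_L = w.
(296 − 10L)·10 = 160, so L = 28.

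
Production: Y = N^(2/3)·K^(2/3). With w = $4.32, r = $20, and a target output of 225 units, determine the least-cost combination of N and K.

N* = 125, K* = 27

Cost minimization requires the marginal rate of technical substitution to equal the input-price ratio: MP_N/MP_K = w/r.
Here MP_N/MP_K = (2/3)·(K/N)/(2/3) = (K/N). Setting this equal to 4.32/20 = 0.216 gives K = 0.216N.
Substituting into Y = 225: N^(2/3)·(0.216N)^(2/3) = 225.
Solving, N = 125 and K = 27.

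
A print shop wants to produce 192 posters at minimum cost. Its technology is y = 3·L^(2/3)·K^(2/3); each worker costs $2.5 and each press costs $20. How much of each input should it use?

L* = 64, K* = 8

Cost minimization requires the marginal rate of technical substitution to equal the input-price ratio: MP_L/MP_K = w/r.
Here MP_L/MP_K = (2/3)·(K/L)/(2/3) = (K/L). Setting this equal to 2.5/20 = 0.125 gives K = 0.125L.
Substituting into y = 192: 3·L^(2/3)·(0.125L)^(2/3) = 192.
Solving, L = 64 and K = 8.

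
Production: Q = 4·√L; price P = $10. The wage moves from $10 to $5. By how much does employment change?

ΔL = 12

From P·MP_L = w with MP_L = 2·L^(-1/2), the labor demand is L(w) = (20/w)^(2).
At w = 10: L = 4. At w = 5: L = 16.
ΔL = 16 − 4 = 12.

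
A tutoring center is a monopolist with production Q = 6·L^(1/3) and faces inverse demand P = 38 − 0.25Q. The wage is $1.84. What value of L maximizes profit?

Marginal revenue from the inverse demand is MR = 38 − 0.5Q.
The marginal product is MP_L = 2·L^(-2/3).
A monopolist hires until marginal revenue product equals the wage: MR·MP_L = w.
At L, Q = 6·L^(1/3). Substituting and solving: (38 − 3·L^(1/3))·2·L^(-2/3) = 1.84 gives L = 125.

L* = 125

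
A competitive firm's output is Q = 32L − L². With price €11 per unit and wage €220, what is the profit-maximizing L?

L* = 6

The marginal product of L is MP_L = 32 − 2L.
A price-taking firm hires until the value of the marginal product equals the wage: P·MP_L = w, so 11·(32 − 2L) = 220.
Then 32 − 2L = 20, giving L = 6.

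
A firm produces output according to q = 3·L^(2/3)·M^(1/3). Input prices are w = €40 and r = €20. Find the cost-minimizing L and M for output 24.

L* = 8, M* = 8

Cost minimization requires the marginal rate of technical substitution to equal the input-price ratio: MP_L/MP_M = w/r.
Here MP_L/MP_M = (2/3)·(M/L)/(1/3) = 2·(M/L). Setting this equal to 40/20 = 2 gives M = L.
Substituting into q = 24: 3·L^(2/3)·(L)^(1/3) = 24.
Solving, L = 8 and M = 8.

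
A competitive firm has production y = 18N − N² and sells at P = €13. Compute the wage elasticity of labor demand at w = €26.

ε = -0.125

From P·MP_N = w with MP_N = 18 − 2N, labor demand is N(w) = (18 − w/13)/2.
dN/dw = −1/(26) = -1/26.
At w = 26, N = 8, so ε = (dN/dw)·(w/N) = (-1/26)·(26/8) = -0.125.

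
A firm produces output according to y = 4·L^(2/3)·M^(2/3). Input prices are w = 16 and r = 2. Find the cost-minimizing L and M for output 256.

Cost minimization requires the marginal rate of technical substitution to equal the input-price ratio: MP_L/MP_M = w/r.
Here MP_L/MP_M = (2/3)·(M/L)/(2/3) = (M/L). Setting this equal to 16/2 = 8 gives M = 8L.
Substituting into y = 256: 4·L^(2/3)·(8L)^(2/3) = 256.
Solving, L = 8 and M = 64.

L* = 8, M* = 64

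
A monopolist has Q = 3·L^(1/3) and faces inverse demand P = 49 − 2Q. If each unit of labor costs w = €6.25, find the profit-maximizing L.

Marginal revenue from the inverse demand is MR = 49 − 4Q.
The marginal product is MP_L = L^(-2/3).
A monopolist hires until marginal revenue product equals the wage: MR·MP_L = w.
At L, Q = 3·L^(1/3). Substituting and solving: (49 − 12·L^(1/3))·L^(-2/3) = 6.25 gives L = 8.

L* = 8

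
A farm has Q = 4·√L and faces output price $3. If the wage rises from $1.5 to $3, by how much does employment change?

ΔL = -12

From P·MP_L = w with MP_L = 2·L^(-1/2), the labor demand is L(w) = (6/w)^(2).
At w = 1.5: L = 16. At w = 3: L = 4.
ΔL = 4 − 16 = -12.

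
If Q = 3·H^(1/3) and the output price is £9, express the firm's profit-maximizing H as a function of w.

MP_H = (1/3)·3·H^(-2/3) = H^(-2/3).
Setting P·MP_H = w: 9·H^(-2/3) = w.
Solving for H: H^(-2/3) = w/9, so H = (9/w)^(3/2).

H(w) = (9/w)^(3/2)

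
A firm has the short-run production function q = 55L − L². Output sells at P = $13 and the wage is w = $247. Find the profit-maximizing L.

L* = 18

The marginal product of L is MP_L = 55 − 2L.
A price-taking firm hires until the value of the marginal product equals the wage: P·MP_L = w, so 13·(55 − 2L) = 247.
Then 55 − 2L = 19, giving L = 18.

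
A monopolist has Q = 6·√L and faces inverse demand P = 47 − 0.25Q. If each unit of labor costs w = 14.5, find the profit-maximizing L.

L* = 36

Marginal revenue from the inverse demand is MR = 47 − 0.5Q.
The marginal product is MP_L = 3·L^(-1/2).
A monopolist hires until marginal revenue product equals the wage: MR·MP_L = w.
At L, Q = 6·√L. Substituting and solving: (47 − 3·√L)·3·L^(-1/2) = 14.5 gives L = 36.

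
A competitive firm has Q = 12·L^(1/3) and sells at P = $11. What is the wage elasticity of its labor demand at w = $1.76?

ε = -1.5

MP_L = (1/3)·12·L^(-2/3), so P·MP_L = w gives 44·L^(-2/3) = w.
Solving, L(w) = (44/w)^(3/2). This is a constant-elasticity form: L ∝ w^(−3/2), so ε = −3/2.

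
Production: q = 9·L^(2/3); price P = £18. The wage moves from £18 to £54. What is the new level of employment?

L* = 8

From P·MP_L = w with MP_L = 6·L^(-1/3), the labor demand is L(w) = (108/w)^(3).
At w = 18: L = 216. At w = 54: L = 8.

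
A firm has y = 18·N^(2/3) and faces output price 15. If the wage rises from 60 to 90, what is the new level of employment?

N* = 8

From P·MP_N = w with MP_N = 12·N^(-1/3), the labor demand is N(w) = (180/w)^(3).
At w = 60: N = 27. At w = 90: N = 8.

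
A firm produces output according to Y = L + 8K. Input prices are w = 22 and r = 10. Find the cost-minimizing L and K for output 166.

L* = 0, K* = 20.75

The inputs are perfect substitutes, so the firm uses whichever has the lower cost per unit of output.
Cost per unit of output via L is 22; via K it is 1.25. K is cheaper.
Producing Y = 166 with K alone: L = 0, K = 20.75.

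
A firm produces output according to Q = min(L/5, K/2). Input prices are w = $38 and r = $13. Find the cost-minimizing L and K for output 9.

With a fixed-proportions technology, the cost-minimizing bundle uses no slack in either input: L/5 = K/2 = Q.
So L = 5·9 = 45 and K = 2·9 = 18.

L* = 45, K* = 18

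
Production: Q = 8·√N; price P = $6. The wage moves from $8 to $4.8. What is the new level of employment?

N* = 25

From P·MP_N = w with MP_N = 4·N^(-1/2), the labor demand is N(w) = (24/w)^(2).
At w = 8: N = 9. At w = 4.8: N = 25.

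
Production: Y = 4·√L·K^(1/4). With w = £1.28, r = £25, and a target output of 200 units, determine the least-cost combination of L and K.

Cost minimization requires the marginal rate of technical substitution to equal the input-price ratio: MP_L/MP_K = w/r.
Here MP_L/MP_K = (1/2)·(K/L)/(1/4) = 2·(K/L). Setting this equal to 1.28/25 = 0.0512 gives K = 0.0256L.
Substituting into Y = 200: 4·L^(1/2)·(0.0256L)^(1/4) = 200.
Solving, L = 625 and K = 16.

L* = 625, K* = 16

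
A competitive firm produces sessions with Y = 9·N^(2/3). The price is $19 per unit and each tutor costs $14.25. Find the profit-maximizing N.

MP_N = (2/3)·9·N^(-1/3) = 6·N^(-1/3).
Profit maximization for a price taker requires P·MP_N = w: 19·6·N^(-1/3) = 14.25.
So N^(-1/3) = 0.125, which gives N = 512.

N* = 512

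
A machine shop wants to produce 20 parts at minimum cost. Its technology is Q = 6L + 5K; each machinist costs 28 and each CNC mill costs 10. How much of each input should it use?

L* = 0, K* = 4

The inputs are perfect substitutes, so the firm uses whichever has the lower cost per unit of output.
Cost per unit of output via L is w/6 = 14/3; via K it is r/5 = 2. K is cheaper.
Producing Q = 20 with K alone: L = 0, K = 4.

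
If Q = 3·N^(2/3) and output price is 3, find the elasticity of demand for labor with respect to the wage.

MP_N = (2/3)·3·N^(-1/3), so P·MP_N = w gives 6·N^(-1/3) = w.
Solving, N(w) = (6/w)^(3). This is a constant-elasticity form: N ∝ w^(−3), so ε = −3.

ε = -3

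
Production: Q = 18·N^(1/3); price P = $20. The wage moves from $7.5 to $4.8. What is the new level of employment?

N* = 125

From P·MP_N = w with MP_N = 6·N^(-2/3), the labor demand is N(w) = (120/w)^(3/2).
At w = 7.5: N = 64. At w = 4.8: N = 125.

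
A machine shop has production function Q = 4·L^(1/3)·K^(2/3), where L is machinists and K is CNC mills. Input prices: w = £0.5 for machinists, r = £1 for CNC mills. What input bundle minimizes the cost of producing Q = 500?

L* = 125, K* = 125

Cost minimization requires the marginal rate of technical substitution to equal the input-price ratio: MP_L/MP_K = w/r.
Here MP_L/MP_K = (1/3)·(K/L)/(2/3) = 0.5·(K/L). Setting this equal to 0.5/1 = 0.5 gives K = L.
Substituting into Q = 500: 4·L^(1/3)·(L)^(2/3) = 500.
Solving, L = 125 and K = 125.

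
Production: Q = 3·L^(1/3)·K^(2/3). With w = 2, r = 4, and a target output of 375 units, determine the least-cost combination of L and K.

Cost minimization requires the marginal rate of technical substitution to equal the input-price ratio: MP_L/MP_K = w/r.
Here MP_L/MP_K = (1/3)·(K/L)/(2/3) = 0.5·(K/L). Setting this equal to 2/4 = 0.5 gives K = L.
Substituting into Q = 375: 3·L^(1/3)·(L)^(2/3) = 375.
Solving, L = 125 and K = 125.

L* = 125, K* = 125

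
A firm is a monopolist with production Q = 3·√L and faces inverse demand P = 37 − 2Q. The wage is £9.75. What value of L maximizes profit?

L* = 4

Marginal revenue from the inverse demand is MR = 37 − 4Q.
The marginal product is MP_L = 1.5·L^(-1/2).
A monopolist hires until marginal revenue product equals the wage: MR·MP_L = w.
At L, Q = 3·√L. Substituting and solving: (37 − 12·√L)·1.5·L^(-1/2) = 9.75 gives L = 4.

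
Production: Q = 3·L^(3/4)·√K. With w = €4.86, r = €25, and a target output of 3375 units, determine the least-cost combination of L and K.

Cost minimization requires the marginal rate of technical substitution to equal the input-price ratio: MP_L/MP_K = w/r.
Here MP_L/MP_K = (3/4)·(K/L)/(1/2) = 1.5·(K/L). Setting this equal to 4.86/25 = 0.1944 gives K = 0.1296L.
Substituting into Q = 3375: 3·L^(3/4)·(0.1296L)^(1/2) = 3375.
Solving, L = 625 and K = 81.

L* = 625, K* = 81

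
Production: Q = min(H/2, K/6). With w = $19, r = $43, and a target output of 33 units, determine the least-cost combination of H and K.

H* = 66, K* = 198

With a fixed-proportions technology, the cost-minimizing bundle uses no slack in either input: H/2 = K/6 = Q.
So H = 2·33 = 66 and K = 6·33 = 198.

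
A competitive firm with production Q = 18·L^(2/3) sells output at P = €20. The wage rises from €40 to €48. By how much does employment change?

From P·MP_L = w with MP_L = 12·L^(-1/3), the labor demand is L(w) = (240/w)^(3).
At w = 40: L = 216. At w = 48: L = 125.
ΔL = 125 − 216 = -91.

ΔL = -91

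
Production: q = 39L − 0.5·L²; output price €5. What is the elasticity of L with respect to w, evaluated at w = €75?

From P·MP_L = w with MP_L = 39 − L, labor demand is L(w) = 39 − w/5.
dL/dw = −1/(5) = -0.2.
At w = 75, L = 24, so ε = (dL/dw)·(w/L) = (-0.2)·(75/24) = -0.625.

ε = -0.625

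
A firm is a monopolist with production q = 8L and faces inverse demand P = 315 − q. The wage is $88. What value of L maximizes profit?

Marginal revenue from the inverse demand is MR = 315 − 2q.
The marginal product is MP_L = 8.
A monopolist hires until marginal revenue product equals the wage: MR·MP_L = w.
(315 − 16L)·8 = 88, so L = 19.

L* = 19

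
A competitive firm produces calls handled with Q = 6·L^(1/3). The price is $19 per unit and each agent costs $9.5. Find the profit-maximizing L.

L* = 8

MP_L = (1/3)·6·L^(-2/3) = 2·L^(-2/3).
Profit maximization for a price taker requires P·MP_L = w: 19·2·L^(-2/3) = 9.5.
So L^(-2/3) = 0.25, which gives L = 8.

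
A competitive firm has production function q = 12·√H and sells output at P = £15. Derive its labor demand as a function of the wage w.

MP_H = (1/2)·12·H^(-1/2) = 6·H^(-1/2).
Setting P·MP_H = w: 90·H^(-1/2) = w.
Solving for H: H^(-1/2) = w/90, so H = (90/w)^(2).

H(w) = 8100/w²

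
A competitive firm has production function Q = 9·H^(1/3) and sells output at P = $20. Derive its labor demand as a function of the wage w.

MP_H = (1/3)·9·H^(-2/3) = 3·H^(-2/3).
Setting P·MP_H = w: 60·H^(-2/3) = w.
Solving for H: H^(-2/3) = w/60, so H = (60/w)^(3/2).

H(w) = (60/w)^(3/2)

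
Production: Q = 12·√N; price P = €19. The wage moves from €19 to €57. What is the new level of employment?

N* = 4

From P·MP_N = w with MP_N = 6·N^(-1/2), the labor demand is N(w) = (114/w)^(2).
At w = 19: N = 36. At w = 57: N = 4.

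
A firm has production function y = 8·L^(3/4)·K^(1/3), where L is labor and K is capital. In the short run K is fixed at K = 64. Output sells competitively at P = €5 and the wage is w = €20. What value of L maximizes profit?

L* = 1296

With K = 64, MP_L = (3/4)·8·L^(-1/4)·64^(1/3) = 24·L^(-1/4).
Profit maximization for a price taker requires P·MP_L = w: 5·24·L^(-1/4) = 20.
So L^(-1/4) = 1/6, which gives L = 1296.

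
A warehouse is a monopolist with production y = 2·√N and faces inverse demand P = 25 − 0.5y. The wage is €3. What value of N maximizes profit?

N* = 25

Marginal revenue from the inverse demand is MR = 25 − y.
The marginal product is MP_N = N^(-1/2).
A monopolist hires until marginal revenue product equals the wage: MR·MP_N = w.
At N, y = 2·√N. Substituting and solving: (25 − 2·√N)·N^(-1/2) = 3 gives N = 25.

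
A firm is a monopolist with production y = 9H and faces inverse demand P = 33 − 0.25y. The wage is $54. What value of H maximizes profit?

Marginal revenue from the inverse demand is MR = 33 − 0.5y.
The marginal product is MP_H = 9.
A monopolist hires until marginal revenue product equals the wage: MR·MP_H = w.
(33 − 4.5H)·9 = 54, so H = 6.

H* = 6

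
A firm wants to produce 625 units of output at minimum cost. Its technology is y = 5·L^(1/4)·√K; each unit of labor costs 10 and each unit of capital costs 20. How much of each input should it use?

Cost minimization requires the marginal rate of technical substitution to equal the input-price ratio: MP_L/MP_K = w/r.
Here MP_L/MP_K = (1/4)·(K/L)/(1/2) = 0.5·(K/L). Setting this equal to 10/20 = 0.5 gives K = L.
Substituting into y = 625: 5·L^(1/4)·(L)^(1/2) = 625.
Solving, L = 625 and K = 625.

L* = 625, K* = 625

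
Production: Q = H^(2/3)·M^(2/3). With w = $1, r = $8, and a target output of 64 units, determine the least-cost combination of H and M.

Cost minimization requires the marginal rate of technical substitution to equal the input-price ratio: MP_H/MP_M = w/r.
Here MP_H/MP_M = (2/3)·(M/H)/(2/3) = (M/H). Setting this equal to 1/8 = 0.125 gives M = 0.125H.
Substituting into Q = 64: H^(2/3)·(0.125H)^(2/3) = 64.
Solving, H = 64 and M = 8.

H* = 64, M* = 8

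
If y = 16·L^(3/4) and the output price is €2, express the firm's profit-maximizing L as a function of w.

L(w) = 331776/w^(4)

MP_L = (3/4)·16·L^(-1/4) = 12·L^(-1/4).
Setting P·MP_L = w: 24·L^(-1/4) = w.
Solving for L: L^(-1/4) = w/24, so L = (24/w)^(4).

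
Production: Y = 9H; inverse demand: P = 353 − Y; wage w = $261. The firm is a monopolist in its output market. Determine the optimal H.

Marginal revenue from the inverse demand is MR = 353 − 2Y.
The marginal product is MP_H = 9.
A monopolist hires until marginal revenue product equals the wage: MR·MP_H = w.
(353 − 18H)·9 = 261, so H = 18.

H* = 18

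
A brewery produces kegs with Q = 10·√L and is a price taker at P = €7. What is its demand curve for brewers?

MP_L = (1/2)·10·L^(-1/2) = 5·L^(-1/2).
Setting P·MP_L = w: 35·L^(-1/2) = w.
Solving for L: L^(-1/2) = w/35, so L = (35/w)^(2).

L(w) = 1225/w²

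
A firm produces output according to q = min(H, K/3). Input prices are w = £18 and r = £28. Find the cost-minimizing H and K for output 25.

H* = 25, K* = 75

With a fixed-proportions technology, the cost-minimizing bundle uses no slack in either input: H = K/3 = q.
So H = 25 and K = 3·25 = 75.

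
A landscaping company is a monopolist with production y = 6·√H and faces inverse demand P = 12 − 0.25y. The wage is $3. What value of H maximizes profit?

H* = 9

Marginal revenue from the inverse demand is MR = 12 − 0.5y.
The marginal product is MP_H = 3·H^(-1/2).
A monopolist hires until marginal revenue product equals the wage: MR·MP_H = w.
At H, y = 6·√H. Substituting and solving: (12 − 3·√H)·3·H^(-1/2) = 3 gives H = 9.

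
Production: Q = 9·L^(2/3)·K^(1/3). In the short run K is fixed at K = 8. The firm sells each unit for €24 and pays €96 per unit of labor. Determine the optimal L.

L* = 27

With K = 8, MP_L = (2/3)·9·L^(-1/3)·8^(1/3) = 12·L^(-1/3).
Profit maximization for a price taker requires P·MP_L = w: 24·12·L^(-1/3) = 96.
So L^(-1/3) = 1/3, which gives L = 27.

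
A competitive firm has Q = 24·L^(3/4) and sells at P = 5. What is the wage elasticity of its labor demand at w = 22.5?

MP_L = (3/4)·24·L^(-1/4), so P·MP_L = w gives 90·L^(-1/4) = w.
Solving, L(w) = (90/w)^(4). This is a constant-elasticity form: L ∝ w^(−4), so ε = −4.

ε = -4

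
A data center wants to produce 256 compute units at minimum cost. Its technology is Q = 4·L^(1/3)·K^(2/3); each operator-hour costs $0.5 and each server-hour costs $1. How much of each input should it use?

L* = 64, K* = 64

Cost minimization requires the marginal rate of technical substitution to equal the input-price ratio: MP_L/MP_K = w/r.
Here MP_L/MP_K = (1/3)·(K/L)/(2/3) = 0.5·(K/L). Setting this equal to 0.5/1 = 0.5 gives K = L.
Substituting into Q = 256: 4·L^(1/3)·(L)^(2/3) = 256.
Solving, L = 64 and K = 64.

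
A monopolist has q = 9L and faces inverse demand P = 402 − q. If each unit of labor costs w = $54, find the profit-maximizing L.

L* = 22

Marginal revenue from the inverse demand is MR = 402 − 2q.
The marginal product is MP_L = 9.
A monopolist hires until marginal revenue product equals the wage: MR·MP_L = w.
(402 − 18L)·9 = 54, so L = 22.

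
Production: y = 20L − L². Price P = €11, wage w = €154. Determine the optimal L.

L* = 3

The marginal product of L is MP_L = 20 − 2L.
A price-taking firm hires until the value of the marginal product equals the wage: P·MP_L = w, so 11·(20 − 2L) = 154.
Then 20 − 2L = 14, giving L = 3.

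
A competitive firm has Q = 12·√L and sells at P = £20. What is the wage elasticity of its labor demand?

MP_L = (1/2)·12·L^(-1/2), so P·MP_L = w gives 120·L^(-1/2) = w.
Solving, L(w) = (120/w)^(2). This is a constant-elasticity form: L ∝ w^(−2), so ε = −2.

ε = -2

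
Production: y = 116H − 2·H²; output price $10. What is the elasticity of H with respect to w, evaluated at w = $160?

ε = -0.16

From P·MP_H = w with MP_H = 116 − 4H, labor demand is H(w) = (116 − w/10)/4.
dH/dw = −1/(40) = -0.025.
At w = 160, H = 25, so ε = (dH/dw)·(w/H) = (-0.025)·(160/25) = -0.16.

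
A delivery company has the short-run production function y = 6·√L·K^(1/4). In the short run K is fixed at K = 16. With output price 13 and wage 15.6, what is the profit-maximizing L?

L* = 25

With K = 16, MP_L = (1/2)·6·L^(-1/2)·16^(1/4) = 6·L^(-1/2).
Profit maximization for a price taker requires P·MP_L = w: 13·6·L^(-1/2) = 15.6.
So L^(-1/2) = 0.2, which gives L = 25.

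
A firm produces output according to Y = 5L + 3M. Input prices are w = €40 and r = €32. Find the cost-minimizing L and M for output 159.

L* = 31.8, M* = 0

The inputs are perfect substitutes, so the firm uses whichever has the lower cost per unit of output.
Cost per unit of output via L is w/5 = 8; via M it is r/3 = 32/3. L is cheaper.
Producing Y = 159 with L alone: L = 31.8, M = 0.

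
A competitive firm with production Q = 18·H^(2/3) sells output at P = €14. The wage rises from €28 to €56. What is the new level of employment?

From P·MP_H = w with MP_H = 12·H^(-1/3), the labor demand is H(w) = (168/w)^(3).
At w = 28: H = 216. At w = 56: H = 27.

H* = 27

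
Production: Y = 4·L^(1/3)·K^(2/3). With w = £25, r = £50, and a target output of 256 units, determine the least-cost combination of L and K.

Cost minimization requires the marginal rate of technical substitution to equal the input-price ratio: MP_L/MP_K = w/r.
Here MP_L/MP_K = (1/3)·(K/L)/(2/3) = 0.5·(K/L). Setting this equal to 25/50 = 0.5 gives K = L.
Substituting into Y = 256: 4·L^(1/3)·(L)^(2/3) = 256.
Solving, L = 64 and K = 64.

L* = 64, K* = 64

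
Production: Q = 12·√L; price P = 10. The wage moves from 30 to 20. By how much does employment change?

ΔL = 5

From P·MP_L = w with MP_L = 6·L^(-1/2), the labor demand is L(w) = (60/w)^(2).
At w = 30: L = 4. At w = 20: L = 9.
ΔL = 9 − 4 = 5.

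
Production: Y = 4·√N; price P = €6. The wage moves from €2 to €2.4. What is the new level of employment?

N* = 25

From P·MP_N = w with MP_N = 2·N^(-1/2), the labor demand is N(w) = (12/w)^(2).
At w = 2: N = 36. At w = 2.4: N = 25.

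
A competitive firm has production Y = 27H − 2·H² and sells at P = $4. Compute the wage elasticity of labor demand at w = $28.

From P·MP_H = w with MP_H = 27 − 4H, labor demand is H(w) = (27 − w/4)/4.
dH/dw = −1/(16) = -0.0625.
At w = 28, H = 5, so ε = (dH/dw)·(w/H) = (-0.0625)·(28/5) = -0.35.

ε = -0.35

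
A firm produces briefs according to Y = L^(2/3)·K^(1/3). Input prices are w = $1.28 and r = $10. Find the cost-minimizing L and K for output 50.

L* = 125, K* = 8

Cost minimization requires the marginal rate of technical substitution to equal the input-price ratio: MP_L/MP_K = w/r.
Here MP_L/MP_K = (2/3)·(K/L)/(1/3) = 2·(K/L). Setting this equal to 1.28/10 = 0.128 gives K = 0.064L.
Substituting into Y = 50: L^(2/3)·(0.064L)^(1/3) = 50.
Solving, L = 125 and K = 8.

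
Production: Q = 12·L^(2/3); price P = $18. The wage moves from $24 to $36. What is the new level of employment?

From P·MP_L = w with MP_L = 8·L^(-1/3), the labor demand is L(w) = (144/w)^(3).
At w = 24: L = 216. At w = 36: L = 64.

L* = 64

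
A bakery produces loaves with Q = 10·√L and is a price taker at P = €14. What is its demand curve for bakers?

L(w) = 4900/w²

MP_L = (1/2)·10·L^(-1/2) = 5·L^(-1/2).
Setting P·MP_L = w: 70·L^(-1/2) = w.
Solving for L: L^(-1/2) = w/70, so L = (70/w)^(2).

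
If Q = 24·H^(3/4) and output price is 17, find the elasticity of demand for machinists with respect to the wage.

MP_H = (3/4)·24·H^(-1/4), so P·MP_H = w gives 306·H^(-1/4) = w.
Solving, H(w) = (306/w)^(4). This is a constant-elasticity form: H ∝ w^(−4), so ε = −4.

ε = -4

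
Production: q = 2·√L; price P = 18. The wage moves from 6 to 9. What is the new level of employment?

L* = 4

From P·MP_L = w with MP_L = L^(-1/2), the labor demand is L(w) = (18/w)^(2).
At w = 6: L = 9. At w = 9: L = 4.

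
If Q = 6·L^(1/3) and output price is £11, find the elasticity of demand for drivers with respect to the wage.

ε = -1.5

MP_L = (1/3)·6·L^(-2/3), so P·MP_L = w gives 22·L^(-2/3) = w.
Solving, L(w) = (22/w)^(3/2). This is a constant-elasticity form: L ∝ w^(−3/2), so ε = −3/2.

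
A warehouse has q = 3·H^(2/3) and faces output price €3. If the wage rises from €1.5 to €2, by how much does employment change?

ΔH = -37

From P·MP_H = w with MP_H = 2·H^(-1/3), the labor demand is H(w) = (6/w)^(3).
At w = 1.5: H = 64. At w = 2: H = 27.
ΔH = 27 − 64 = -37.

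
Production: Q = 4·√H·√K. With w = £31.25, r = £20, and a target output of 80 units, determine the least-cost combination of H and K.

Cost minimization requires the marginal rate of technical substitution to equal the input-price ratio: MP_H/MP_K = w/r.
Here MP_H/MP_K = (1/2)·(K/H)/(1/2) = (K/H). Setting this equal to 31.25/20 = 1.5625 gives K = 1.5625H.
Substituting into Q = 80: 4·H^(1/2)·(1.5625H)^(1/2) = 80.
Solving, H = 16 and K = 25.

H* = 16, K* = 25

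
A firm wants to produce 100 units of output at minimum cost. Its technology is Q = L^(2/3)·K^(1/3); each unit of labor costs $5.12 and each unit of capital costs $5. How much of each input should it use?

L* = 125, K* = 64

Cost minimization requires the marginal rate of technical substitution to equal the input-price ratio: MP_L/MP_K = w/r.
Here MP_L/MP_K = (2/3)·(K/L)/(1/3) = 2·(K/L). Setting this equal to 5.12/5 = 1.024 gives K = 0.512L.
Substituting into Q = 100: L^(2/3)·(0.512L)^(1/3) = 100.
Solving, L = 125 and K = 64.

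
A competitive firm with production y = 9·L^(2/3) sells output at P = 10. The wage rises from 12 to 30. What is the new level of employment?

From P·MP_L = w with MP_L = 6·L^(-1/3), the labor demand is L(w) = (60/w)^(3).
At w = 12: L = 125. At w = 30: L = 8.

L* = 8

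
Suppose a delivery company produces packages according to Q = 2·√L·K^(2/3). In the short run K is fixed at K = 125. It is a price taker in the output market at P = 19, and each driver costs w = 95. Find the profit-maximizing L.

With K = 125, MP_L = (1/2)·2·L^(-1/2)·125^(2/3) = 25·L^(-1/2).
Profit maximization for a price taker requires P·MP_L = w: 19·25·L^(-1/2) = 95.
So L^(-1/2) = 0.2, which gives L = 25.

L* = 25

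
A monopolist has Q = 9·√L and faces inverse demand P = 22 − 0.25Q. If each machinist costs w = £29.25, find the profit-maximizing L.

L* = 4

Marginal revenue from the inverse demand is MR = 22 − 0.5Q.
The marginal product is MP_L = 4.5·L^(-1/2).
A monopolist hires until marginal revenue product equals the wage: MR·MP_L = w.
At L, Q = 9·√L. Substituting and solving: (22 − 4.5·√L)·4.5·L^(-1/2) = 29.25 gives L = 4.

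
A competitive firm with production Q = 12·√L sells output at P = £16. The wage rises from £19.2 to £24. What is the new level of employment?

From P·MP_L = w with MP_L = 6·L^(-1/2), the labor demand is L(w) = (96/w)^(2).
At w = 19.2: L = 25. At w = 24: L = 16.

L* = 16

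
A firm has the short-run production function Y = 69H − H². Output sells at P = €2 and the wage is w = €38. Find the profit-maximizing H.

The marginal product of H is MP_H = 69 − 2H.
A price-taking firm hires until the value of the marginal product equals the wage: P·MP_H = w, so 2·(69 − 2H) = 38.
Then 69 − 2H = 19, giving H = 25.

H* = 25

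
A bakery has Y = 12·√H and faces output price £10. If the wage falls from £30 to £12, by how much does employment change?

ΔH = 21

From P·MP_H = w with MP_H = 6·H^(-1/2), the labor demand is H(w) = (60/w)^(2).
At w = 30: H = 4. At w = 12: H = 25.
ΔH = 25 − 4 = 21.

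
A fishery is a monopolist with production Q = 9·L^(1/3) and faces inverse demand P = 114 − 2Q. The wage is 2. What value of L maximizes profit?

L* = 27

Marginal revenue from the inverse demand is MR = 114 − 4Q.
The marginal product is MP_L = 3·L^(-2/3).
A monopolist hires until marginal revenue product equals the wage: MR·MP_L = w.
At L, Q = 9·L^(1/3). Substituting and solving: (114 − 36·L^(1/3))·3·L^(-2/3) = 2 gives L = 27.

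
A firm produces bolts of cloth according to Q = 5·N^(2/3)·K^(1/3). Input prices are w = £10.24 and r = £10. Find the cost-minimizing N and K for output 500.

Cost minimization requires the marginal rate of technical substitution to equal the input-price ratio: MP_N/MP_K = w/r.
Here MP_N/MP_K = (2/3)·(K/N)/(1/3) = 2·(K/N). Setting this equal to 10.24/10 = 1.024 gives K = 0.512N.
Substituting into Q = 500: 5·N^(2/3)·(0.512N)^(1/3) = 500.
Solving, N = 125 and K = 64.

N* = 125, K* = 64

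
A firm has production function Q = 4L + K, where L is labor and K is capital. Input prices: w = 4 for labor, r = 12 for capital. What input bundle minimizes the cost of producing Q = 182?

The inputs are perfect substitutes, so the firm uses whichever has the lower cost per unit of output.
Cost per unit of output via L is 1; via K it is 12. L is cheaper.
Producing Q = 182 with L alone: L = 45.5, K = 0.

L* = 45.5, K* = 0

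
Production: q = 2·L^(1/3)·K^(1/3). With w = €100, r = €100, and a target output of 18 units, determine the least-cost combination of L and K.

Cost minimization requires the marginal rate of technical substitution to equal the input-price ratio: MP_L/MP_K = w/r.
Here MP_L/MP_K = (1/3)·(K/L)/(1/3) = (K/L). Setting this equal to 100/100 = 1 gives K = L.
Substituting into q = 18: 2·L^(1/3)·(L)^(1/3) = 18.
Solving, L = 27 and K = 27.

L* = 27, K* = 27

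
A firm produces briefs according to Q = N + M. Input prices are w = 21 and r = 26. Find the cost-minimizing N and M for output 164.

N* = 164, M* = 0

The inputs are perfect substitutes, so the firm uses whichever has the lower cost per unit of output.
Cost per unit of output via N is 21; via M it is 26. N is cheaper.
Producing Q = 164 with N alone: N = 164, M = 0.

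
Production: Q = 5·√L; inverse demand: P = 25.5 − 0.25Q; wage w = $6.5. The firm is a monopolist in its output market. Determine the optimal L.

L* = 25

Marginal revenue from the inverse demand is MR = 25.5 − 0.5Q.
The marginal product is MP_L = 2.5·L^(-1/2).
A monopolist hires until marginal revenue product equals the wage: MR·MP_L = w.
At L, Q = 5·√L. Substituting and solving: (25.5 − 2.5·√L)·2.5·L^(-1/2) = 6.5 gives L = 25.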